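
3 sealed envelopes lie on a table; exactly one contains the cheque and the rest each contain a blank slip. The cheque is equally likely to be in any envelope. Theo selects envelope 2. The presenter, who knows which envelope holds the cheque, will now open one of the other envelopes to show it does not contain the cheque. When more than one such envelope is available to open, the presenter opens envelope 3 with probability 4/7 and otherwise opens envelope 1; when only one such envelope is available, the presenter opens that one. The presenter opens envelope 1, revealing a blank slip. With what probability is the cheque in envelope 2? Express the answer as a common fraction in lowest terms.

Consider each possible location of the cheque in turn.
If it is in envelope 1 (prior 1/3): the presenter opened envelope 1, so this case is ruled out; weight (1/3)·0 = 0.
If it is in envelope 2 (prior 1/3): envelope 3 is available but not opened, probability 3/7; weight (1/3)·(3/7) = 1/7.
If it is in envelope 3 (prior 1/3): only envelope 1 is available, probability 1; weight (1/3)·1 = 1/3.
The weights sum to 10/21.
So P(the cheque in envelope 2 | the presenter opened envelope 1) = (1/7) / (10/21) = 3/10.

3/10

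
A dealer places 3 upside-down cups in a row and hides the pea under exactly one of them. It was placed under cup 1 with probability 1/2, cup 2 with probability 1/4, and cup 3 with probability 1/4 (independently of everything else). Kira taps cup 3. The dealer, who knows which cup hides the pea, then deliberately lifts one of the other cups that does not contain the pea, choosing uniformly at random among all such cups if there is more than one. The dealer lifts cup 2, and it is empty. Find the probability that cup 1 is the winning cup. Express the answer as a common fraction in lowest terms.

4/5

Apply Bayes' rule, conditioning on where the pea actually is.
If it is under cup 1 (prior 1/2): the dealer has no choice, probability 1; weight (1/2)·1 = 1/2.
If it is under cup 2 (prior 1/4): the dealer opened cup 2, so this case is ruled out; weight (1/4)·0 = 0.
If it is under cup 3 (prior 1/4): the dealer has 2 equally likely choices, so probability 1/2; weight (1/4)·(1/2) = 1/8.
The weights sum to 5/8.
So P(the pea under cup 1 | the dealer opened cup 2) = (1/2) / (5/8) = 4/5.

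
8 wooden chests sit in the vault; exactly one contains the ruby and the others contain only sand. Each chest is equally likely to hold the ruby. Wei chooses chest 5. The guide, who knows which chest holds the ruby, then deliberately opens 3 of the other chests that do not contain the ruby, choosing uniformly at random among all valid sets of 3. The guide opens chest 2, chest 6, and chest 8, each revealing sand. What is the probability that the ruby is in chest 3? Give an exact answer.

7/32

Condition on the true location of the ruby.
If it is in any of chests 1, 3, 4, and 7 (prior 1/8 each): the guide has 20 equally likely choices, so probability 1/20; weight (1/8)·(1/20) = 1/160 each.
If it is in any of chests 2, 6, and 8 (prior 1/8 each): that chest was opened and seen not to hold the prize — ruled out; weight (1/8)·0 = 0 each.
If it is in chest 5 (prior 1/8): the guide has 35 equally likely choices, so probability 1/35; weight (1/8)·(1/35) = 1/280.
The weights sum to 1/35.
So P(the ruby in chest 3 | the guide opened chest 2, chest 6, and chest 8) = (1/160) / (1/35) = 7/32.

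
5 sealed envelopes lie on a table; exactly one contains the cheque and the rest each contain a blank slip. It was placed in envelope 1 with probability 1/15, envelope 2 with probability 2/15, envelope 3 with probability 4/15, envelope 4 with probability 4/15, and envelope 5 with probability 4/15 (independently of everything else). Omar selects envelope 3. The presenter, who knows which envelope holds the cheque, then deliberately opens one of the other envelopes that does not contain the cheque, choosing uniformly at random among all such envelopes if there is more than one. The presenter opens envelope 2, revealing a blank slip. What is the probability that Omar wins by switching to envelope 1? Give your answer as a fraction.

1/12

Consider each possible location of the cheque in turn.
If it is in envelope 1 (prior 1/15): the presenter has 3 equally likely choices, so probability 1/3; weight (1/15)·(1/3) = 1/45.
If it is in envelope 2 (prior 2/15): the presenter opened envelope 2, so this case is ruled out; weight (2/15)·0 = 0.
If it is in envelope 3 (prior 4/15): the presenter has 4 equally likely choices, so probability 1/4; weight (4/15)·(1/4) = 1/15.
If it is in either of envelopes 4 and 5 (prior 4/15 each): the presenter has 3 equally likely choices, so probability 1/3; weight (4/15)·(1/3) = 4/45 each.
The weights sum to 4/15.
So P(the cheque in envelope 1 | the presenter opened envelope 2) = (1/45) / (4/15) = 1/12.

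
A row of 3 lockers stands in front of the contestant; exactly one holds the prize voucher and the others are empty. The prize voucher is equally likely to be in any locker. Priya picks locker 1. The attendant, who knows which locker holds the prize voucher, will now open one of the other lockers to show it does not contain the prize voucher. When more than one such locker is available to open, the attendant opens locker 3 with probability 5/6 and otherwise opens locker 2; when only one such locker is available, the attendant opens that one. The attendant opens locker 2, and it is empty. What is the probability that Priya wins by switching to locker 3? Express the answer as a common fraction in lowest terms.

Apply Bayes' rule, conditioning on where the prize voucher actually is.
If it is in locker 1 (prior 1/3): locker 3 is available but not opened, probability 1/6; weight (1/3)·(1/6) = 1/18.
If it is in locker 2 (prior 1/3): the attendant opened locker 2, so this case is ruled out; weight (1/3)·0 = 0.
If it is in locker 3 (prior 1/3): only locker 2 is available, probability 1; weight (1/3)·1 = 1/3.
The weights sum to 7/18.
So P(the prize voucher in locker 3 | the attendant opened locker 2) = (1/3) / (7/18) = 6/7.

6/7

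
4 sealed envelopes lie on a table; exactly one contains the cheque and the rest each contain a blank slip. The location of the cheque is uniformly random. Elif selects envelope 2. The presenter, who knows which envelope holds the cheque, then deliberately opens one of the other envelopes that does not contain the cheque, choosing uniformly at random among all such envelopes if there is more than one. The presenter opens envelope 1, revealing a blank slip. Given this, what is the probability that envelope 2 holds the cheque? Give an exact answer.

1/4

Apply Bayes' rule, conditioning on where the cheque actually is.
If it is in envelope 1 (prior 1/4): the presenter opened envelope 1, so this case is ruled out; weight (1/4)·0 = 0.
If it is in envelope 2 (prior 1/4): the presenter has 3 equally likely choices, so probability 1/3; weight (1/4)·(1/3) = 1/12.
If it is in either of envelopes 3 and 4 (prior 1/4 each): the presenter has 2 equally likely choices, so probability 1/2; weight (1/4)·(1/2) = 1/8 each.
The weights sum to 1/3.
So P(the cheque in envelope 2 | the presenter opened envelope 1) = (1/12) / (1/3) = 1/4.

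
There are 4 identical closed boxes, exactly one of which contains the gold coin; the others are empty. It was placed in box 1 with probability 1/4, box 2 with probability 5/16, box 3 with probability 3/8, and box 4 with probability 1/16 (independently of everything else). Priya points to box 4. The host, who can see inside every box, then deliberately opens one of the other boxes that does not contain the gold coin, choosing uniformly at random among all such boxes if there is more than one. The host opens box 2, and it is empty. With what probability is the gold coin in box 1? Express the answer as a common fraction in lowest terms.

3/8

Apply Bayes' rule, conditioning on where the gold coin actually is.
If it is in box 1 (prior 1/4): the host has 2 equally likely choices, so probability 1/2; weight (1/4)·(1/2) = 1/8.
If it is in box 2 (prior 5/16): the host opened box 2, so this case is ruled out; weight (5/16)·0 = 0.
If it is in box 3 (prior 3/8): the host has 2 equally likely choices, so probability 1/2; weight (3/8)·(1/2) = 3/16.
If it is in box 4 (prior 1/16): the host has 3 equally likely choices, so probability 1/3; weight (1/16)·(1/3) = 1/48.
The weights sum to 1/3.
So P(the gold coin in box 1 | the host opened box 2) = (1/8) / (1/3) = 3/8.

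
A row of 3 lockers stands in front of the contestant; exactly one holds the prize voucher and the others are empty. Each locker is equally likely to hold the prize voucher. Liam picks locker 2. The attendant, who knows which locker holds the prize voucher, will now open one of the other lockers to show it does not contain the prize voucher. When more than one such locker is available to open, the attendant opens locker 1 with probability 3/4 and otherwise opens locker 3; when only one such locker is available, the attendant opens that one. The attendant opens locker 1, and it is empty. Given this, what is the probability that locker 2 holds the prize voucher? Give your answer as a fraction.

Apply Bayes' rule, conditioning on where the prize voucher actually is.
If it is in locker 1 (prior 1/3): the attendant opened locker 1, so this case is ruled out; weight (1/3)·0 = 0.
If it is in locker 2 (prior 1/3): locker 1 is available, opened with probability 3/4; weight (1/3)·(3/4) = 1/4.
If it is in locker 3 (prior 1/3): only locker 1 is available, probability 1; weight (1/3)·1 = 1/3.
The weights sum to 7/12.
So P(the prize voucher in locker 2 | the attendant opened locker 1) = (1/4) / (7/12) = 3/7.

3/7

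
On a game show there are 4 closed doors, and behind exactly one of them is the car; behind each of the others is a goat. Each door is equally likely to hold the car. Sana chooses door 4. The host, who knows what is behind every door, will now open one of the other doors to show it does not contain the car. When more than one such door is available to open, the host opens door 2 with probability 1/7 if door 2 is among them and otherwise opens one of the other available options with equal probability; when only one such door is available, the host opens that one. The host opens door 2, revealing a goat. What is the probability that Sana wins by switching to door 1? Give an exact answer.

Consider each possible location of the car in turn.
If it is behind any of doors 1, 3, and 4 (prior 1/4 each): door 2 is available, opened with probability 1/7; weight (1/4)·(1/7) = 1/28 each.
If it is behind door 2 (prior 1/4): the host opened door 2, so this case is ruled out; weight (1/4)·0 = 0.
The weights sum to 3/28.
So P(the car behind door 1 | the host opened door 2) = (1/28) / (3/28) = 1/3.

1/3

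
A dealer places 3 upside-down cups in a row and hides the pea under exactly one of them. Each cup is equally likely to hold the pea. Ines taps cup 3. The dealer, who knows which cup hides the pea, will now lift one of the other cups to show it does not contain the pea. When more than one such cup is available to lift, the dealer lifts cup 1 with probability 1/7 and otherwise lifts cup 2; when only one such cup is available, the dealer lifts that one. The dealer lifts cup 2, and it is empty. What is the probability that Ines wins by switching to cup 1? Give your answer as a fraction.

7/13

Condition on the true location of the pea.
If it is under cup 1 (prior 1/3): only cup 2 is available, probability 1; weight (1/3)·1 = 1/3.
If it is under cup 2 (prior 1/3): the dealer opened cup 2, so this case is ruled out; weight (1/3)·0 = 0.
If it is under cup 3 (prior 1/3): cup 1 is available but not opened, probability 6/7; weight (1/3)·(6/7) = 2/7.
The weights sum to 13/21.
So P(the pea under cup 1 | the dealer opened cup 2) = (1/3) / (13/21) = 7/13.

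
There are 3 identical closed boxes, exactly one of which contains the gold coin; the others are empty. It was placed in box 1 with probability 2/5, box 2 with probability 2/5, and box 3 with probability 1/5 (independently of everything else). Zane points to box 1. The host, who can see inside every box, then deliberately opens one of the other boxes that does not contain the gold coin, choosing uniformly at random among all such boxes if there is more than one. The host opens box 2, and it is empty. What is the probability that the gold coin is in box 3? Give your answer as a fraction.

Condition on the true location of the gold coin.
If it is in box 1 (prior 2/5): the host has 2 equally likely choices, so probability 1/2; weight (2/5)·(1/2) = 1/5.
If it is in box 2 (prior 2/5): the host opened box 2, so this case is ruled out; weight (2/5)·0 = 0.
If it is in box 3 (prior 1/5): the host has no choice, probability 1; weight (1/5)·1 = 1/5.
The weights sum to 2/5.
So P(the gold coin in box 3 | the host opened box 2) = (1/5) / (2/5) = 1/2.

1/2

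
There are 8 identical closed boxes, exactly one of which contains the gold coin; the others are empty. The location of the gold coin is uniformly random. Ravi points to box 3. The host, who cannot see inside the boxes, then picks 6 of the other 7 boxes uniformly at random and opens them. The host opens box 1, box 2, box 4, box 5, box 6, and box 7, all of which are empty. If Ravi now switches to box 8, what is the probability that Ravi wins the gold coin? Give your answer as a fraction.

1/2

Apply Bayes' rule, conditioning on where the gold coin actually is.
If it is in any of boxes 1, 2, 4, 5, 6, and 7 (prior 1/8 each): that box was opened and seen not to hold the prize — ruled out; weight (1/8)·0 = 0 each.
If it is in either of boxes 3 and 8 (prior 1/8 each): the host picks exactly this set with probability 1/7 regardless, and none is the prize; weight (1/8)·(1/7) = 1/56 each.
The weights sum to 1/28.
So P(the gold coin in box 8 | the host opened box 1, box 2, box 4, box 5, box 6, and box 7) = (1/56) / (1/28) = 1/2.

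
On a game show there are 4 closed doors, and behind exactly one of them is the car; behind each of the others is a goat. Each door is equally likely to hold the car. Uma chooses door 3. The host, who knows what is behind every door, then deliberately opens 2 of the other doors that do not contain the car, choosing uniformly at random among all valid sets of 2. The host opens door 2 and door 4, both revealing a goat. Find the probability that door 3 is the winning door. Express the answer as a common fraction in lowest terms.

Consider each possible location of the car in turn.
If it is behind door 1 (prior 1/4): the host has no choice, probability 1; weight (1/4)·1 = 1/4.
If it is behind either of doors 2 and 4 (prior 1/4 each): that door was opened and seen not to hold the prize — ruled out; weight (1/4)·0 = 0 each.
If it is behind door 3 (prior 1/4): the host has 3 equally likely choices, so probability 1/3; weight (1/4)·(1/3) = 1/12.
The weights sum to 1/3.
So P(the car behind door 3 | the host opened door 2 and door 4) = (1/12) / (1/3) = 1/4.

1/4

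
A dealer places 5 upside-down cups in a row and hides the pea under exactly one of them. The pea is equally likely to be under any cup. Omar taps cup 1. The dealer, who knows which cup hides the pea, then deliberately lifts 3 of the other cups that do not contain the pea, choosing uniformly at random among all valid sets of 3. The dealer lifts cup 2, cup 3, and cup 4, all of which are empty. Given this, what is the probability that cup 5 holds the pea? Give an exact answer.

Condition on the true location of the pea.
If it is under cup 1 (prior 1/5): the dealer has 4 equally likely choices, so probability 1/4; weight (1/5)·(1/4) = 1/20.
If it is under any of cups 2, 3, and 4 (prior 1/5 each): that cup was opened and seen not to hold the prize — ruled out; weight (1/5)·0 = 0 each.
If it is under cup 5 (prior 1/5): the dealer has no choice, probability 1; weight (1/5)·1 = 1/5.
The weights sum to 1/4.
So P(the pea under cup 5 | the dealer opened cup 2, cup 3, and cup 4) = (1/5) / (1/4) = 4/5.

4/5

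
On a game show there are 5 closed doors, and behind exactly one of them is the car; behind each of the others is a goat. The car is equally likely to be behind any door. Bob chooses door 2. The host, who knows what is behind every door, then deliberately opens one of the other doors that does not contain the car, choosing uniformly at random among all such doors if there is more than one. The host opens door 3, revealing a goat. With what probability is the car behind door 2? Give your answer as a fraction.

1/5

Condition on the true location of the car.
If it is behind any of doors 1, 4, and 5 (prior 1/5 each): the host has 3 equally likely choices, so probability 1/3; weight (1/5)·(1/3) = 1/15 each.
If it is behind door 2 (prior 1/5): the host has 4 equally likely choices, so probability 1/4; weight (1/5)·(1/4) = 1/20.
If it is behind door 3 (prior 1/5): the host opened door 3, so this case is ruled out; weight (1/5)·0 = 0.
The weights sum to 1/4.
So P(the car behind door 2 | the host opened door 3) = (1/20) / (1/4) = 1/5.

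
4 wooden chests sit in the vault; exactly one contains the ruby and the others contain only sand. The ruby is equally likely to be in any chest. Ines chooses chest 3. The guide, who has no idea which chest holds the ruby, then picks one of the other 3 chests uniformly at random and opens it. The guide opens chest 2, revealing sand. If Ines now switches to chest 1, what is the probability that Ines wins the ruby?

1/3

Consider each possible location of the ruby in turn.
If it is in any of chests 1, 3, and 4 (prior 1/4 each): the guide picks chest 2 with probability 1/3 regardless, and it is not the prize; weight (1/4)·(1/3) = 1/12 each.
If it is in chest 2 (prior 1/4): the guide opened chest 2, so this case is ruled out; weight (1/4)·0 = 0.
The weights sum to 1/4.
So P(the ruby in chest 1 | the guide opened chest 2) = (1/12) / (1/4) = 1/3.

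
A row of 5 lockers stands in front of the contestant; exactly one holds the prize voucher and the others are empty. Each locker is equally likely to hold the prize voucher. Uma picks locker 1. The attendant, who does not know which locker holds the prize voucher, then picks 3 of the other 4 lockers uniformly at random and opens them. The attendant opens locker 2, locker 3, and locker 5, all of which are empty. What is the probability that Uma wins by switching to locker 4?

Apply Bayes' rule, conditioning on where the prize voucher actually is.
If it is in either of lockers 1 and 4 (prior 1/5 each): the attendant picks exactly this set with probability 1/4 regardless, and none is the prize; weight (1/5)·(1/4) = 1/20 each.
If it is in any of lockers 2, 3, and 5 (prior 1/5 each): that locker was opened and seen not to hold the prize — ruled out; weight (1/5)·0 = 0 each.
The weights sum to 1/10.
So P(the prize voucher in locker 4 | the attendant opened locker 2, locker 3, and locker 5) = (1/20) / (1/10) = 1/2.

1/2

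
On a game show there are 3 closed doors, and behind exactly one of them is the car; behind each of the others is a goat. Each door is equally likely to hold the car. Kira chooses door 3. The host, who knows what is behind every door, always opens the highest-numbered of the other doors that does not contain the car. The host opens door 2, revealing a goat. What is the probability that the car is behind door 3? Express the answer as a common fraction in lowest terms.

Consider each possible location of the car in turn.
If it is behind either of doors 1 and 3 (prior 1/3 each): door 2 is the highest-numbered option available, probability 1; weight (1/3)·1 = 1/3 each.
If it is behind door 2 (prior 1/3): the host opened door 2, so this case is ruled out; weight (1/3)·0 = 0.
The weights sum to 2/3.
So P(the car behind door 3 | the host opened door 2) = (1/3) / (2/3) = 1/2.

1/2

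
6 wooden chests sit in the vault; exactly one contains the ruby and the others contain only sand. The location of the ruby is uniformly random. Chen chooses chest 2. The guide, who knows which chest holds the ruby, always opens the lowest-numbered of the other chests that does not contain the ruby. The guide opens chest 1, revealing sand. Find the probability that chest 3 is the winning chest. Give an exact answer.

1/5

Apply Bayes' rule, conditioning on where the ruby actually is.
If it is in chest 1 (prior 1/6): the guide opened chest 1, so this case is ruled out; weight (1/6)·0 = 0.
If it is in any of chests 2, 3, 4, 5, and 6 (prior 1/6 each): chest 1 is the lowest-numbered option available, probability 1; weight (1/6)·1 = 1/6 each.
The weights sum to 5/6.
So P(the ruby in chest 3 | the guide opened chest 1) = (1/6) / (5/6) = 1/5.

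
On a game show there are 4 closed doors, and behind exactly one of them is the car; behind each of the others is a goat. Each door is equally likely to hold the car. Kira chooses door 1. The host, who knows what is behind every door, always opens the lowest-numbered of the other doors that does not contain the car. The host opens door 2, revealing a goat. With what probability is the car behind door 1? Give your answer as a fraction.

Apply Bayes' rule, conditioning on where the car actually is.
If it is behind any of doors 1, 3, and 4 (prior 1/4 each): door 2 is the lowest-numbered option available, probability 1; weight (1/4)·1 = 1/4 each.
If it is behind door 2 (prior 1/4): the host opened door 2, so this case is ruled out; weight (1/4)·0 = 0.
The weights sum to 3/4.
So P(the car behind door 1 | the host opened door 2) = (1/4) / (3/4) = 1/3.

1/3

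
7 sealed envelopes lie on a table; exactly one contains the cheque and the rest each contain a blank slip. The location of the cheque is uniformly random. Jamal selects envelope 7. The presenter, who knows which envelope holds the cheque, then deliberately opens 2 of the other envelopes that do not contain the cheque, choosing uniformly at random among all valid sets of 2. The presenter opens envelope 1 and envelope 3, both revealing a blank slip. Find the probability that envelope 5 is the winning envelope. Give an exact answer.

Apply Bayes' rule, conditioning on where the cheque actually is.
If it is in either of envelopes 1 and 3 (prior 1/7 each): that envelope was opened and seen not to hold the prize — ruled out; weight (1/7)·0 = 0 each.
If it is in any of envelopes 2, 4, 5, and 6 (prior 1/7 each): the presenter has 10 equally likely choices, so probability 1/10; weight (1/7)·(1/10) = 1/70 each.
If it is in envelope 7 (prior 1/7): the presenter has 15 equally likely choices, so probability 1/15; weight (1/7)·(1/15) = 1/105.
The weights sum to 1/15.
So P(the cheque in envelope 5 | the presenter opened envelope 1 and envelope 3) = (1/70) / (1/15) = 3/14.

3/14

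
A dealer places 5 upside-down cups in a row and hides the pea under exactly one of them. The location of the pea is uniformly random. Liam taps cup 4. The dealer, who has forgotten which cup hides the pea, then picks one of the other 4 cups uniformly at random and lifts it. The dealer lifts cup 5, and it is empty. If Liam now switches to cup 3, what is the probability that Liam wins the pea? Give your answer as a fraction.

Consider each possible location of the pea in turn.
If it is under any of cups 1, 2, 3, and 4 (prior 1/5 each): the dealer picks cup 5 with probability 1/4 regardless, and it is not the prize; weight (1/5)·(1/4) = 1/20 each.
If it is under cup 5 (prior 1/5): the dealer opened cup 5, so this case is ruled out; weight (1/5)·0 = 0.
The weights sum to 1/5.
So P(the pea under cup 3 | the dealer opened cup 5) = (1/20) / (1/5) = 1/4.

1/4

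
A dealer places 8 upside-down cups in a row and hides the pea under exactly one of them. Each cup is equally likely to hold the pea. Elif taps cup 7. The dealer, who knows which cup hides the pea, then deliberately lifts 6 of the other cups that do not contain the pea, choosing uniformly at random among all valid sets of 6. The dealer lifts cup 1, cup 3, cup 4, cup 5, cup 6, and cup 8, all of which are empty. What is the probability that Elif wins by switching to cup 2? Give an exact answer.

Apply Bayes' rule, conditioning on where the pea actually is.
If it is under any of cups 1, 3, 4, 5, 6, and 8 (prior 1/8 each): that cup was opened and seen not to hold the prize — ruled out; weight (1/8)·0 = 0 each.
If it is under cup 2 (prior 1/8): the dealer has no choice, probability 1; weight (1/8)·1 = 1/8.
If it is under cup 7 (prior 1/8): the dealer has 7 equally likely choices, so probability 1/7; weight (1/8)·(1/7) = 1/56.
The weights sum to 1/7.
So P(the pea under cup 2 | the dealer opened cup 1, cup 3, cup 4, cup 5, cup 6, and cup 8) = (1/8) / (1/7) = 7/8.

7/8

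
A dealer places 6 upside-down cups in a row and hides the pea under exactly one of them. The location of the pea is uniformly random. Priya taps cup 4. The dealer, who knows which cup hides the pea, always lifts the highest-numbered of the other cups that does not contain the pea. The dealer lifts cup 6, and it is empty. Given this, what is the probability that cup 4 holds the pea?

Condition on the true location of the pea.
If it is under any of cups 1, 2, 3, 4, and 5 (prior 1/6 each): cup 6 is the highest-numbered option available, probability 1; weight (1/6)·1 = 1/6 each.
If it is under cup 6 (prior 1/6): the dealer opened cup 6, so this case is ruled out; weight (1/6)·0 = 0.
The weights sum to 5/6.
So P(the pea under cup 4 | the dealer opened cup 6) = (1/6) / (5/6) = 1/5.

1/5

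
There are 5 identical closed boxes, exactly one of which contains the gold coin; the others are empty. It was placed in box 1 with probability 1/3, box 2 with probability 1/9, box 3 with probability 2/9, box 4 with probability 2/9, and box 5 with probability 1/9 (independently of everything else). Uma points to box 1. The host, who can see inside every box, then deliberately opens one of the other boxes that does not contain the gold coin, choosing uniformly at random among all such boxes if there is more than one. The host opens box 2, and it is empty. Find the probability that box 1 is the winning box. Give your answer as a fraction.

Consider each possible location of the gold coin in turn.
If it is in box 1 (prior 1/3): the host has 4 equally likely choices, so probability 1/4; weight (1/3)·(1/4) = 1/12.
If it is in box 2 (prior 1/9): the host opened box 2, so this case is ruled out; weight (1/9)·0 = 0.
If it is in either of boxes 3 and 4 (prior 2/9 each): the host has 3 equally likely choices, so probability 1/3; weight (2/9)·(1/3) = 2/27 each.
If it is in box 5 (prior 1/9): the host has 3 equally likely choices, so probability 1/3; weight (1/9)·(1/3) = 1/27.
The weights sum to 29/108.
So P(the gold coin in box 1 | the host opened box 2) = (1/12) / (29/108) = 9/29.

9/29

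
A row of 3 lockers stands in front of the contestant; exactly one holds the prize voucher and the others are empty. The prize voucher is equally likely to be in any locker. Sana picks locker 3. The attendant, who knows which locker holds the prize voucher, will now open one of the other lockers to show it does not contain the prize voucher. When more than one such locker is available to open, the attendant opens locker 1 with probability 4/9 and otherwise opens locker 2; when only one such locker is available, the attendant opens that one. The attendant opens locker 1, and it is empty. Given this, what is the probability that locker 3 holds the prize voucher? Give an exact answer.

4/13

Consider each possible location of the prize voucher in turn.
If it is in locker 1 (prior 1/3): the attendant opened locker 1, so this case is ruled out; weight (1/3)·0 = 0.
If it is in locker 2 (prior 1/3): only locker 1 is available, probability 1; weight (1/3)·1 = 1/3.
If it is in locker 3 (prior 1/3): locker 1 is available, opened with probability 4/9; weight (1/3)·(4/9) = 4/27.
The weights sum to 13/27.
So P(the prize voucher in locker 3 | the attendant opened locker 1) = (4/27) / (13/27) = 4/13.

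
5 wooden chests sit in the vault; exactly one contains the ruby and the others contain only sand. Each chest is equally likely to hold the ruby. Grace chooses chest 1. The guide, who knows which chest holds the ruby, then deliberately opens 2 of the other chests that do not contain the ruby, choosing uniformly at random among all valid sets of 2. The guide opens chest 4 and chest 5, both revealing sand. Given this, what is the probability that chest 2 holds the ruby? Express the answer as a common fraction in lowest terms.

2/5

Apply Bayes' rule, conditioning on where the ruby actually is.
If it is in chest 1 (prior 1/5): the guide has 6 equally likely choices, so probability 1/6; weight (1/5)·(1/6) = 1/30.
If it is in either of chests 2 and 3 (prior 1/5 each): the guide has 3 equally likely choices, so probability 1/3; weight (1/5)·(1/3) = 1/15 each.
If it is in either of chests 4 and 5 (prior 1/5 each): that chest was opened and seen not to hold the prize — ruled out; weight (1/5)·0 = 0 each.
The weights sum to 1/6.
So P(the ruby in chest 2 | the guide opened chest 4 and chest 5) = (1/15) / (1/6) = 2/5.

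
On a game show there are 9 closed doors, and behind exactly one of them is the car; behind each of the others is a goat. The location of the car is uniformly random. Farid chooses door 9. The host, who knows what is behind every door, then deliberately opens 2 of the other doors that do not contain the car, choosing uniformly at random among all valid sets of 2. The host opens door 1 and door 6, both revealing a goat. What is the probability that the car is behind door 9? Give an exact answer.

Consider each possible location of the car in turn.
If it is behind either of doors 1 and 6 (prior 1/9 each): that door was opened and seen not to hold the prize — ruled out; weight (1/9)·0 = 0 each.
If it is behind any of doors 2, 3, 4, 5, 7, and 8 (prior 1/9 each): the host has 21 equally likely choices, so probability 1/21; weight (1/9)·(1/21) = 1/189 each.
If it is behind door 9 (prior 1/9): the host has 28 equally likely choices, so probability 1/28; weight (1/9)·(1/28) = 1/252.
The weights sum to 1/28.
So P(the car behind door 9 | the host opened door 1 and door 6) = (1/252) / (1/28) = 1/9.

1/9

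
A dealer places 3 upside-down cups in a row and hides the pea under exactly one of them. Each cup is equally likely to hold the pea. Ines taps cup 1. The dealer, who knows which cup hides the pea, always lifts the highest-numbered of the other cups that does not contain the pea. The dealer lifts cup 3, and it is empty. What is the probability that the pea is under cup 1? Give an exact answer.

Apply Bayes' rule, conditioning on where the pea actually is.
If it is under either of cups 1 and 2 (prior 1/3 each): cup 3 is the highest-numbered option available, probability 1; weight (1/3)·1 = 1/3 each.
If it is under cup 3 (prior 1/3): the dealer opened cup 3, so this case is ruled out; weight (1/3)·0 = 0.
The weights sum to 2/3.
So P(the pea under cup 1 | the dealer opened cup 3) = (1/3) / (2/3) = 1/2.

1/2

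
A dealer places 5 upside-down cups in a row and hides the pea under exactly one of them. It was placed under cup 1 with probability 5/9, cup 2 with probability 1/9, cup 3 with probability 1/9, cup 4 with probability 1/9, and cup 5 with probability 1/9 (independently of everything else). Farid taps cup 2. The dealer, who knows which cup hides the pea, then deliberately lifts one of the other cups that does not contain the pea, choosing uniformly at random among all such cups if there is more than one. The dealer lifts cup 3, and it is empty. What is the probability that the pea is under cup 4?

Consider each possible location of the pea in turn.
If it is under cup 1 (prior 5/9): the dealer has 3 equally likely choices, so probability 1/3; weight (5/9)·(1/3) = 5/27.
If it is under cup 2 (prior 1/9): the dealer has 4 equally likely choices, so probability 1/4; weight (1/9)·(1/4) = 1/36.
If it is under cup 3 (prior 1/9): the dealer opened cup 3, so this case is ruled out; weight (1/9)·0 = 0.
If it is under either of cups 4 and 5 (prior 1/9 each): the dealer has 3 equally likely choices, so probability 1/3; weight (1/9)·(1/3) = 1/27 each.
The weights sum to 31/108.
So P(the pea under cup 4 | the dealer opened cup 3) = (1/27) / (31/108) = 4/31.

4/31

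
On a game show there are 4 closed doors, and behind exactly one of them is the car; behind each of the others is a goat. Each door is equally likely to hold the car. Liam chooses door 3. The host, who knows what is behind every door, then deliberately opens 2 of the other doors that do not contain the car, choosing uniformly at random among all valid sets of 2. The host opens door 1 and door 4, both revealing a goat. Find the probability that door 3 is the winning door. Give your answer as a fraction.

Consider each possible location of the car in turn.
If it is behind either of doors 1 and 4 (prior 1/4 each): that door was opened and seen not to hold the prize — ruled out; weight (1/4)·0 = 0 each.
If it is behind door 2 (prior 1/4): the host has no choice, probability 1; weight (1/4)·1 = 1/4.
If it is behind door 3 (prior 1/4): the host has 3 equally likely choices, so probability 1/3; weight (1/4)·(1/3) = 1/12.
The weights sum to 1/3.
So P(the car behind door 3 | the host opened door 1 and door 4) = (1/12) / (1/3) = 1/4.

1/4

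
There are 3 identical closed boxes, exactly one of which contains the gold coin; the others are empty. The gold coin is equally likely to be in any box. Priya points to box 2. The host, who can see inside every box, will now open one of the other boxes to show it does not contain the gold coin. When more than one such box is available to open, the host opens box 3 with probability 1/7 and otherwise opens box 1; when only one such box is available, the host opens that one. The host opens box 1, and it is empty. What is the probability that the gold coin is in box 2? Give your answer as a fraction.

6/13

Apply Bayes' rule, conditioning on where the gold coin actually is.
If it is in box 1 (prior 1/3): the host opened box 1, so this case is ruled out; weight (1/3)·0 = 0.
If it is in box 2 (prior 1/3): box 3 is available but not opened, probability 6/7; weight (1/3)·(6/7) = 2/7.
If it is in box 3 (prior 1/3): only box 1 is available, probability 1; weight (1/3)·1 = 1/3.
The weights sum to 13/21.
So P(the gold coin in box 2 | the host opened box 1) = (2/7) / (13/21) = 6/13.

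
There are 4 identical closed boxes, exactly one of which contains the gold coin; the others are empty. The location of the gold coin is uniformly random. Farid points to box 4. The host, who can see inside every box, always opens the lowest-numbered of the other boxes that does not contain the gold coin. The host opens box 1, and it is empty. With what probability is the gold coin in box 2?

Apply Bayes' rule, conditioning on where the gold coin actually is.
If it is in box 1 (prior 1/4): the host opened box 1, so this case is ruled out; weight (1/4)·0 = 0.
If it is in any of boxes 2, 3, and 4 (prior 1/4 each): box 1 is the lowest-numbered option available, probability 1; weight (1/4)·1 = 1/4 each.
The weights sum to 3/4.
So P(the gold coin in box 2 | the host opened box 1) = (1/4) / (3/4) = 1/3.

1/3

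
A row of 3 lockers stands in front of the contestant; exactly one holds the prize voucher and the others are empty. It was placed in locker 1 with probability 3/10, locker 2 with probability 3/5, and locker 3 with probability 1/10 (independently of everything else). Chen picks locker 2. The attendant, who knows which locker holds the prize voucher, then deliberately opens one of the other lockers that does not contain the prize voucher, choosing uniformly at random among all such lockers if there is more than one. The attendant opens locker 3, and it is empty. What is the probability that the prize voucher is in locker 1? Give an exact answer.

Condition on the true location of the prize voucher.
If it is in locker 1 (prior 3/10): the attendant has no choice, probability 1; weight (3/10)·1 = 3/10.
If it is in locker 2 (prior 3/5): the attendant has 2 equally likely choices, so probability 1/2; weight (3/5)·(1/2) = 3/10.
If it is in locker 3 (prior 1/10): the attendant opened locker 3, so this case is ruled out; weight (1/10)·0 = 0.
The weights sum to 3/5.
So P(the prize voucher in locker 1 | the attendant opened locker 3) = (3/10) / (3/5) = 1/2.

1/2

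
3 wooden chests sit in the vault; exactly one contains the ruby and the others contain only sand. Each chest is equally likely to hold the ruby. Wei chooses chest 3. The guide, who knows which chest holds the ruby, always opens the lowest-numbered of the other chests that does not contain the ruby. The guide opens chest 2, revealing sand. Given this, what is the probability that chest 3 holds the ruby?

0

Consider each possible location of the ruby in turn.
If it is in chest 1 (prior 1/3): chest 2 is the lowest-numbered option available, probability 1; weight (1/3)·1 = 1/3.
If it is in chest 2 (prior 1/3): the guide opened chest 2, so this case is ruled out; weight (1/3)·0 = 0.
If it is in chest 3 (prior 1/3): the guide would have opened chest 1 instead, probability 0; weight (1/3)·0 = 0.
The weights sum to 1/3.
So P(the ruby in chest 3 | the guide opened chest 2) = 0 / (1/3) = 0.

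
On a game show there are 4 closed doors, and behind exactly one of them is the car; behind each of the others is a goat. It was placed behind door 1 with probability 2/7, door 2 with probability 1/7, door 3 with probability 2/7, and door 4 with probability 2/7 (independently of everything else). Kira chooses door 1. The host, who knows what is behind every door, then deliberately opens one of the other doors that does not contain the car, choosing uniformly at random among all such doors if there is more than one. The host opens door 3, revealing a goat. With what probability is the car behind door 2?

Consider each possible location of the car in turn.
If it is behind door 1 (prior 2/7): the host has 3 equally likely choices, so probability 1/3; weight (2/7)·(1/3) = 2/21.
If it is behind door 2 (prior 1/7): the host has 2 equally likely choices, so probability 1/2; weight (1/7)·(1/2) = 1/14.
If it is behind door 3 (prior 2/7): the host opened door 3, so this case is ruled out; weight (2/7)·0 = 0.
If it is behind door 4 (prior 2/7): the host has 2 equally likely choices, so probability 1/2; weight (2/7)·(1/2) = 1/7.
The weights sum to 13/42.
So P(the car behind door 2 | the host opened door 3) = (1/14) / (13/42) = 3/13.

3/13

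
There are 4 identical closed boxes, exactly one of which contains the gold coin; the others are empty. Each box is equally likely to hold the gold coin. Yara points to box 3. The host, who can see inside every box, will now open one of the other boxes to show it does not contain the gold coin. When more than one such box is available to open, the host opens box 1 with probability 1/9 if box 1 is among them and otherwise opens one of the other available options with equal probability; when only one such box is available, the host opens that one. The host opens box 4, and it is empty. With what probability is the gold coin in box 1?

3/11

Consider each possible location of the gold coin in turn.
If it is in box 1 (prior 1/4): box 1 holds the prize so is unavailable; the host chooses uniformly among the 2 others, probability 1/2; weight (1/4)·(1/2) = 1/8.
If it is in box 2 (prior 1/4): box 1 is available but not opened, probability 8/9; weight (1/4)·(8/9) = 2/9.
If it is in box 3 (prior 1/4): box 1 is available but not opened; box 4 gets probability (1 − 1/9)/2 = 4/9; weight (1/4)·(4/9) = 1/9.
If it is in box 4 (prior 1/4): the host opened box 4, so this case is ruled out; weight (1/4)·0 = 0.
The weights sum to 11/24.
So P(the gold coin in box 1 | the host opened box 4) = (1/8) / (11/24) = 3/11.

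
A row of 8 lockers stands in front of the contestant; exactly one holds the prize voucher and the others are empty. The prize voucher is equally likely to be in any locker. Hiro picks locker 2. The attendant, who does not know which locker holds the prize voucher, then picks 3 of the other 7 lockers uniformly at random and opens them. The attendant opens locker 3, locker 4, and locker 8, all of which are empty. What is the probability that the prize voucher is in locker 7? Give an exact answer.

Condition on the true location of the prize voucher.
If it is in any of lockers 1, 2, 5, 6, and 7 (prior 1/8 each): the attendant picks exactly this set with probability 1/35 regardless, and none is the prize; weight (1/8)·(1/35) = 1/280 each.
If it is in any of lockers 3, 4, and 8 (prior 1/8 each): that locker was opened and seen not to hold the prize — ruled out; weight (1/8)·0 = 0 each.
The weights sum to 1/56.
So P(the prize voucher in locker 7 | the attendant opened locker 3, locker 4, and locker 8) = (1/280) / (1/56) = 1/5.

1/5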